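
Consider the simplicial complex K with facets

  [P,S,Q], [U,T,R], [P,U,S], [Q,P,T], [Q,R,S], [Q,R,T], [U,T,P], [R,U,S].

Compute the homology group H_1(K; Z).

H_1 = 0.

K has 6 vertices, 12 edges, 8 triangles.
rank ∂_1 = 5, rank ∂_2 = 7 ⇒ b_1 = 12 − 5 − 7 = 0; all invariant factors of ∂_2 are 1 so no torsion. So H_1 = 0.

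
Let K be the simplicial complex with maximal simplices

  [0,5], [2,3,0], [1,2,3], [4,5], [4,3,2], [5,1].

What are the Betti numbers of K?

Fix the vertex order 0 < 1 < 2 < 3 < 4 < 5 and write every simplex with vertices in increasing order. Then dim K = 2 and the simplices of K are:

  0-simplices (6): [0], [1], [2], [3], [4], [5]
  1-simplices (10): [0,2], [0,3], [0,5], [1,2], [1,3], [1,5], [2,3], [2,4], [3,4], [4,5]
  2-simplices (3): [0,2,3], [1,2,3], [2,3,4]

so the chain groups are C_0 ≅ Z^6, C_1 ≅ Z^10, C_2 ≅ Z^3.

Boundary ∂_1: C_1 → C_0 is given by ∂[p,q] = [q] − [p]. For instance
  ∂[3,4] = [4] − [3].
The 6×10 boundary matrix has rank 5 and Smith normal form diag(1,1,1,1,1).

The boundary map ∂_2: C_2 → C_1 acts by ∂[p,q,r] = [q,r] − [p,r] + [p,q]. For instance
  ∂[2,3,4] = [3,4] − [2,4] + [2,3],
  ∂[0,2,3] = [2,3] − [0,3] + [0,2].
As a 10×3 matrix over Z this has rank 3, with invariant factors (1,1,1).

Computing H_k = (kernel of ∂_k) / (image of ∂_{k+1}):

  H_0: rank C_0 − rank ∂_1 = 6 − 5 = 1, and the invariant factors of ∂_1 are all 1, so H_0 ≅ Z.
  H_1: rank ker ∂_1 − rank ∂_2 = (10 − 5) − 3 = 2, and the invariant factors of ∂_2 are all 1, so H_1 ≅ Z^2.
  H_2: rank ker ∂_2 − rank ∂_3 = (3 − 3) − 0 = 0, and there is no ∂_3, so H_2 ≅ 0.

Hence the Betti numbers are b_0 = 1, b_1 = 2, b_2 = 0.

b_0 = 1, b_1 = 2, b_2 = 0.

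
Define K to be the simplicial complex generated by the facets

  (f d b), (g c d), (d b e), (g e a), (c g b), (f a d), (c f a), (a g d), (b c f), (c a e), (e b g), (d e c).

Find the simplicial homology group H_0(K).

H_0 = Z.

We work with the vertex ordering a < b < c < d < e < f < g. The simplices of K, each written with vertices in increasing order, are:

  0-simplices (7): a, b, c, d, e, f, g
  1-simplices (18): ac, ad, ae, af, ag, bc, bd, be, bf, bg, cd, ce, cf, cg, de, df, dg, eg
  2-simplices (12): ace, acf, adf, adg, aeg, bcf, bcg, bde, bdf, beg, cde, cdg

giving chain groups C_0 ≅ Z^7, C_1 ≅ Z^18, C_2 ≅ Z^12.

The boundary map ∂_1: C_1 → C_0 sends each edge [p,q] (with p < q) to q − p.
The 7×18 boundary matrix has rank 6 and Smith normal form diag(1,1,1,1,1,1).

The boundary map ∂_2: C_2 → C_1 maps a triangle to the signed sum of its edges. For instance
  ∂bcf = cf − bf + bc,
  ∂acf = cf − af + ac.
As a 18×12 matrix over Z this has rank 12, with invariant factors (1,1,1,1,1,1,1,1,1,1,1,2).

Reading off H_k = ker ∂_k / im ∂_{k+1}:

  H_0: rank C_0 − rank ∂_1 = 7 − 6 = 1, and the invariant factors of ∂_1 are all 1, so H_0 ≅ Z.

(K is a triangulation of the real projective plane RP^2.)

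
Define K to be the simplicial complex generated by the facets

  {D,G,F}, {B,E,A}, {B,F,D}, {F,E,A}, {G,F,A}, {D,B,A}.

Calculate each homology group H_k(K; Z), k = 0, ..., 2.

Take the total order A < B < D < E < F < G on the vertex set. Then K (dimension 2) consists of the simplices:

  0-simplices (6): A, B, D, E, F, G
  1-simplices (12): AB, AD, AE, AF, AG, BD, BE, BF, DF, DG, EF, FG
  2-simplices (6): ABD, ABE, AEF, AFG, BDF, DFG

giving chain groups C_0 ≅ Z^6, C_1 ≅ Z^12, C_2 ≅ Z^6.

Boundary ∂_1: C_1 → C_0 maps an edge to its endpoints' difference, ∂[p,q] = q − p. For instance
  ∂BF = F − B.
The 6×12 boundary matrix has rank 5 and Smith normal form diag(1,1,1,1,1).

Boundary ∂_2: C_2 → C_1 maps a triangle to the signed sum of its edges. For instance
  ∂DFG = FG − DG + DF,
  ∂BDF = DF − BF + BD.
The resulting 12×6 matrix has rank 6, and its Smith normal form has invariant factors (1,1,1,1,1,1).

From H_k ≅ ker(∂_k) / im(∂_{k+1}) we obtain:

  H_0: rank C_0 − rank ∂_1 = 6 − 5 = 1, and the invariant factors of ∂_1 are all 1, so H_0 = Z.
  H_1: rank ker ∂_1 − rank ∂_2 = (12 − 5) − 6 = 1, and the invariant factors of ∂_2 are all 1, so H_1 = Z.
  H_2: rank ker ∂_2 − rank ∂_3 = (6 − 6) − 0 = 0, and there is no ∂_3, so H_2 = 0.

(K is a triangulation of the cylinder S^1 x I.)

H_0 ≅ Z,  H_1 ≅ Z,  H_2 = 0.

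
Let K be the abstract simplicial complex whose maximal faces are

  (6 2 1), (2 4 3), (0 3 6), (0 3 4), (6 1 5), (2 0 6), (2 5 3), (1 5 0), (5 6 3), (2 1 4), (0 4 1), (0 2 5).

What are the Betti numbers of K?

Take the total order 0 < 1 < 2 < 3 < 4 < 5 < 6 on the vertex set. Then K (dimension 2) consists of the simplices:

  0-simplices (7): [0], [1], [2], [3], [4], [5], [6]
  1-simplices (18): [0,1], [0,2], [0,3], [0,4], [0,5], [0,6], [1,2], [1,4], [1,5], [1,6], [2,3], [2,4], [2,5], [2,6], [3,4], [3,5], [3,6], [5,6]
  2-simplices (12): [0,1,4], [0,1,5], [0,2,5], [0,2,6], [0,3,4], [0,3,6], [1,2,4], [1,2,6], [1,5,6], [2,3,4], [2,3,5], [3,5,6]

Hence C_0 ≅ Z^7, C_1 ≅ Z^18, C_2 ≅ Z^12.

Boundary ∂_1: C_1 → C_0 is given by ∂[p,q] = [q] − [p]. For instance
  ∂[2,3] = [3] − [2].
As a 7×18 matrix over Z this has rank 6, with invariant factors (1,1,1,1,1,1).

The boundary map ∂_2: C_2 → C_1 sends each 2-simplex [p,q,r] to [q,r] − [p,r] + [p,q]. For instance
  ∂[0,3,4] = [3,4] − [0,4] + [0,3],
  ∂[3,5,6] = [5,6] − [3,6] + [3,5].
This gives a 18×12 integer matrix of rank 12; reducing to Smith normal form yields diagonal entries (1,1,1,1,1,1,1,1,1,1,1,2).

From H_k ≅ ker(∂_k) / im(∂_{k+1}) we obtain:

  H_0: rank C_0 − rank ∂_1 = 7 − 6 = 1, and the invariant factors of ∂_1 are all 1, so H_0 = Z.
  H_1: rank ker ∂_1 − rank ∂_2 = (18 − 6) − 12 = 0, and ∂_2 has invariant factor 2 > 1, so H_1 = Z/2.
  H_2: rank ker ∂_2 − rank ∂_3 = (12 − 12) − 0 = 0, and there is no ∂_3, so H_2 = 0.

Hence the Betti numbers are b_0 = 1, b_1 = 0, b_2 = 0.

b_0 = 1, b_1 = 0, b_2 = 0.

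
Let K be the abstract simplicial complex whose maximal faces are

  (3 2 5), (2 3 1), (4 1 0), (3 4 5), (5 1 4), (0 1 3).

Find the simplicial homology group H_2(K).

Order the vertices as 0 < 1 < 2 < 3 < 4 < 5. Listing each simplex with vertices in this order, K has dimension 2 with simplices:

  0-simplices (6): [0], [1], [2], [3], [4], [5]
  1-simplices (12): [0,1], [0,3], [0,4], [1,2], [1,3], [1,4], [1,5], [2,3], [2,5], [3,4], [3,5], [4,5]
  2-simplices (6): [0,1,3], [0,1,4], [1,2,3], [1,4,5], [2,3,5], [3,4,5]

Hence C_0 ≅ Z^6, C_1 ≅ Z^12, C_2 ≅ Z^6.

Boundary ∂_1: C_1 → C_0 is given by ∂[p,q] = [q] − [p]. For instance
  ∂[3,5] = [5] − [3].
The 6×12 boundary matrix has rank 5 and Smith normal form diag(1,1,1,1,1).

Boundary ∂_2: C_2 → C_1 acts by ∂[p,q,r] = [q,r] − [p,r] + [p,q]. For instance
  ∂[1,2,3] = [2,3] − [1,3] + [1,2],
  ∂[2,3,5] = [3,5] − [2,5] + [2,3].
The 12×6 boundary matrix has rank 6 and Smith normal form diag(1,1,1,1,1,1).

From H_k ≅ ker(∂_k) / im(∂_{k+1}) we obtain:

  H_2: rank ker ∂_2 − rank ∂_3 = (6 − 6) − 0 = 0, and there is no ∂_3, so H_2 ≅ 0.

H_2 ≅ 0.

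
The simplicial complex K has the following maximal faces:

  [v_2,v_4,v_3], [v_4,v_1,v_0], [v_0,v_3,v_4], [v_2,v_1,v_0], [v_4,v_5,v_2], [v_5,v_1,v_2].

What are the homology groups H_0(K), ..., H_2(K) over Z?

Order the vertices as v_0 < v_1 < v_2 < v_3 < v_4 < v_5. Listing each simplex with vertices in this order, K has dimension 2 with simplices:

  0-simplices (6): [v_0], [v_1], [v_2], [v_3], [v_4], [v_5]
  1-simplices (12): [v_0,v_1], [v_0,v_2], [v_0,v_3], [v_0,v_4], [v_1,v_2], [v_1,v_4], [v_1,v_5], [v_2,v_3], [v_2,v_4], [v_2,v_5], [v_3,v_4], [v_4,v_5]
  2-simplices (6): [v_0,v_1,v_2], [v_0,v_1,v_4], [v_0,v_3,v_4], [v_1,v_2,v_5], [v_2,v_3,v_4], [v_2,v_4,v_5]

so the chain groups are C_0 ≅ Z^6, C_1 ≅ Z^12, C_2 ≅ Z^6.

∂_1: C_1 → C_0 is given by ∂[p,q] = [q] − [p]. For instance
  ∂[v_1,v_5] = [v_5] − [v_1].
This gives a 6×12 integer matrix of rank 5; reducing to Smith normal form yields diagonal entries (1,1,1,1,1).

The boundary map ∂_2: C_2 → C_1 maps a triangle to the signed sum of its edges. For instance
  ∂[v_2,v_4,v_5] = [v_4,v_5] − [v_2,v_5] + [v_2,v_4],
  ∂[v_2,v_3,v_4] = [v_3,v_4] − [v_2,v_4] + [v_2,v_3].
The 12×6 boundary matrix has rank 6 and Smith normal form diag(1,1,1,1,1,1).

Now H_k = ker ∂_k / im ∂_{k+1}, so:

  H_0: rank C_0 − rank ∂_1 = 6 − 5 = 1, and the invariant factors of ∂_1 are all 1, so H_0 ≅ Z.
  H_1: rank ker ∂_1 − rank ∂_2 = (12 − 5) − 6 = 1, and the invariant factors of ∂_2 are all 1, so H_1 ≅ Z.
  H_2: rank ker ∂_2 − rank ∂_3 = (6 − 6) − 0 = 0, and there is no ∂_3, so H_2 ≅ 0.

H_0 = Z,  H_1 = Z,  H_2 = 0.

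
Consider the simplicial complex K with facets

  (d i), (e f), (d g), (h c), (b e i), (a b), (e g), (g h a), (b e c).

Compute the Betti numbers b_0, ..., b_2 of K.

b_0 = 1, b_1 = 3, b_2 = 0.

We work with the vertex ordering a < b < c < d < e < f < g < h < i. The simplices of K, each written with vertices in increasing order, are:

  0-simplices (9): a, b, c, d, e, f, g, h, i
  1-simplices (14): ab, ag, ah, bc, be, bi, ce, ch, dg, di, ef, eg, ei, gh
  2-simplices (3): agh, bce, bei

so the chain groups are C_0 ≅ Z^9, C_1 ≅ Z^14, C_2 ≅ Z^3.

The boundary map ∂_1: C_1 → C_0 is given by ∂[p,q] = [q] − [p]. For instance
  ∂ab = b − a.
The resulting 9×14 matrix has rank 8, and its Smith normal form has invariant factors (1,1,1,1,1,1,1,1).

The boundary map ∂_2: C_2 → C_1 acts by ∂[p,q,r] = [q,r] − [p,r] + [p,q]. For instance
  ∂bce = ce − be + bc,
  ∂agh = gh − ah + ag.
The resulting 14×3 matrix has rank 3, and its Smith normal form has invariant factors (1,1,1).

Computing H_k = (kernel of ∂_k) / (image of ∂_{k+1}):

  H_0: rank C_0 − rank ∂_1 = 9 − 8 = 1, and the invariant factors of ∂_1 are all 1, so H_0 ≅ Z.
  H_1: rank ker ∂_1 − rank ∂_2 = (14 − 8) − 3 = 3, and the invariant factors of ∂_2 are all 1, so H_1 ≅ Z^3.
  H_2: rank ker ∂_2 − rank ∂_3 = (3 − 3) − 0 = 0, and there is no ∂_3, so H_2 ≅ 0.

Hence the Betti numbers are b_0 = 1, b_1 = 3, b_2 = 0.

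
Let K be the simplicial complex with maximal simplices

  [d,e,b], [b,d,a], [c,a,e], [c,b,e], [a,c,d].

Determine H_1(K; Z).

Fix the vertex order a < b < c < d < e and write every simplex with vertices in increasing order. Then dim K = 2 and the simplices of K are:

  0-simplices (5): a, b, c, d, e
  1-simplices (10): ab, ac, ad, ae, bc, bd, be, cd, ce, de
  2-simplices (5): abd, acd, ace, bce, bde

giving chain groups C_0 ≅ Z^5, C_1 ≅ Z^10, C_2 ≅ Z^5.

The boundary map ∂_1: C_1 → C_0 sends each edge [p,q] (with p < q) to q − p.
The 5×10 boundary matrix has rank 4 and Smith normal form diag(1,1,1,1).

∂_2: C_2 → C_1 maps a triangle to the signed sum of its edges. For instance
  ∂bce = ce − be + bc,
  ∂ace = ce − ae + ac.
This gives a 10×5 integer matrix of rank 5; reducing to Smith normal form yields diagonal entries (1,1,1,1,1).

Reading off H_k = ker ∂_k / im ∂_{k+1}:

  H_1: rank ker ∂_1 − rank ∂_2 = (10 − 4) − 5 = 1, and the invariant factors of ∂_2 are all 1, so H_1 ≅ Z.

(K is a triangulation of the Möbius band.)

H_1 ≅ Z.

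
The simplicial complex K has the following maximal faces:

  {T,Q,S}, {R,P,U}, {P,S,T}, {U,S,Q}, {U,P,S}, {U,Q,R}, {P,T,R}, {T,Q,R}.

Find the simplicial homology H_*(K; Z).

H_0 ≅ Z,  H_1 = 0,  H_2 ≅ Z.

We work with the vertex ordering P < Q < R < S < T < U. The simplices of K, each written with vertices in increasing order, are:

  0-simplices (6): P, Q, R, S, T, U
  1-simplices (12): PR, PS, PT, PU, QR, QS, QT, QU, RT, RU, ST, SU
  2-simplices (8): PRT, PRU, PST, PSU, QRT, QRU, QST, QSU

giving chain groups C_0 ≅ Z^6, C_1 ≅ Z^12, C_2 ≅ Z^8.

∂_1: C_1 → C_0 maps an edge to its endpoints' difference, ∂[p,q] = q − p. For instance
  ∂PT = T − P.
The resulting 6×12 matrix has rank 5, and its Smith normal form has invariant factors (1,1,1,1,1).

∂_2: C_2 → C_1 sends each 2-simplex [p,q,r] to [q,r] − [p,r] + [p,q]. For instance
  ∂QSU = SU − QU + QS,
  ∂QRT = RT − QT + QR.
This gives a 12×8 integer matrix of rank 7; reducing to Smith normal form yields diagonal entries (1,1,1,1,1,1,1).

Computing H_k = (kernel of ∂_k) / (image of ∂_{k+1}):

  H_0: rank C_0 − rank ∂_1 = 6 − 5 = 1, and the invariant factors of ∂_1 are all 1, so H_0 = Z.
  H_1: rank ker ∂_1 − rank ∂_2 = (12 − 5) − 7 = 0, and the invariant factors of ∂_2 are all 1, so H_1 = 0.
  H_2: rank ker ∂_2 − rank ∂_3 = (8 − 7) − 0 = 1, and there is no ∂_3, so H_2 = Z.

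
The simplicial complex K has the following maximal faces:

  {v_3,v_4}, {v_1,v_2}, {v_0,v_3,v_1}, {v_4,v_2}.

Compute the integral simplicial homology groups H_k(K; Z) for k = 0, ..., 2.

Fix the vertex order v_0 < v_1 < v_2 < v_3 < v_4 and write every simplex with vertices in increasing order. Then dim K = 2 and the simplices of K are:

  0-simplices (5): [v_0], [v_1], [v_2], [v_3], [v_4]
  1-simplices (6): [v_0,v_1], [v_0,v_3], [v_1,v_2], [v_1,v_3], [v_2,v_4], [v_3,v_4]
  2-simplices (1): [v_0,v_1,v_3]

Hence C_0 ≅ Z^5, C_1 ≅ Z^6, C_2 ≅ Z^1.

Boundary ∂_1: C_1 → C_0 is given by ∂[p,q] = [q] − [p]. For instance
  ∂[v_0,v_3] = [v_3] − [v_0].
The resulting 5×6 matrix has rank 4, and its Smith normal form has invariant factors (1,1,1,1).

Boundary ∂_2: C_2 → C_1 acts by ∂[p,q,r] = [q,r] − [p,r] + [p,q]. For instance
  ∂[v_0,v_1,v_3] = [v_1,v_3] − [v_0,v_3] + [v_0,v_1].
This gives a 6×1 integer matrix of rank 1; reducing to Smith normal form yields diagonal entries (1).

Computing H_k = (kernel of ∂_k) / (image of ∂_{k+1}):

  H_0: rank C_0 − rank ∂_1 = 5 − 4 = 1, and the invariant factors of ∂_1 are all 1, so H_0 = Z.
  H_1: rank ker ∂_1 − rank ∂_2 = (6 − 4) − 1 = 1, and the invariant factors of ∂_2 are all 1, so H_1 = Z.
  H_2: rank ker ∂_2 − rank ∂_3 = (1 − 1) − 0 = 0, and there is no ∂_3, so H_2 = 0.

As a check, the Euler characteristic is 5 − 6 + 1 = 0, which agrees with 1 − 1 + 0 = 0.

H_0 = Z,  H_1 = Z,  H_2 = 0.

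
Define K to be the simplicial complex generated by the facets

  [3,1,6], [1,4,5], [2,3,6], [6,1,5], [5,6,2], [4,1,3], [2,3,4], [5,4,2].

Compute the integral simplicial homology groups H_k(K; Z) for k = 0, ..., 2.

H_0 ≅ Z,  H_1 = 0,  H_2 ≅ Z.

We work with the vertex ordering 1 < 2 < 3 < 4 < 5 < 6. The simplices of K, each written with vertices in increasing order, are:

  0-simplices (6): [1], [2], [3], [4], [5], [6]
  1-simplices (12): [1,3], [1,4], [1,5], [1,6], [2,3], [2,4], [2,5], [2,6], [3,4], [3,6], [4,5], [5,6]
  2-simplices (8): [1,3,4], [1,3,6], [1,4,5], [1,5,6], [2,3,4], [2,3,6], [2,4,5], [2,5,6]

so the chain groups are C_0 ≅ Z^6, C_1 ≅ Z^12, C_2 ≅ Z^8.

The boundary map ∂_1: C_1 → C_0 maps an edge to its endpoints' difference, ∂[p,q] = q − p. For instance
  ∂[1,4] = [4] − [1].
The 6×12 boundary matrix has rank 5 and Smith normal form diag(1,1,1,1,1).

∂_2: C_2 → C_1 acts by ∂[p,q,r] = [q,r] − [p,r] + [p,q]. For instance
  ∂[1,3,4] = [3,4] − [1,4] + [1,3],
  ∂[2,3,6] = [3,6] − [2,6] + [2,3].
This gives a 12×8 integer matrix of rank 7; reducing to Smith normal form yields diagonal entries (1,1,1,1,1,1,1).

Computing H_k = (kernel of ∂_k) / (image of ∂_{k+1}):

  H_0: rank C_0 − rank ∂_1 = 6 − 5 = 1, and the invariant factors of ∂_1 are all 1, so H_0 ≅ Z.
  H_1: rank ker ∂_1 − rank ∂_2 = (12 − 5) − 7 = 0, and the invariant factors of ∂_2 are all 1, so H_1 ≅ 0.
  H_2: rank ker ∂_2 − rank ∂_3 = (8 − 7) − 0 = 1, and there is no ∂_3, so H_2 ≅ Z.

As a check, the Euler characteristic is 6 − 12 + 8 = 2, which agrees with 1 − 0 + 1 = 2.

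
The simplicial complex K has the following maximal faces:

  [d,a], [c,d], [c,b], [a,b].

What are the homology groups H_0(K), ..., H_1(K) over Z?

Order the vertices as a < b < c < d. Listing each simplex with vertices in this order, K has dimension 1 with simplices:

  0-simplices (4): a, b, c, d
  1-simplices (4): ab, ad, bc, cd

Hence C_0 ≅ Z^4, C_1 ≅ Z^4.

The boundary map ∂_1: C_1 → C_0 is given by ∂[p,q] = [q] − [p]. For instance
  ∂cd = d − c.
The resulting 4×4 matrix has rank 3, and its Smith normal form has invariant factors (1,1,1).

Reading off H_k = ker ∂_k / im ∂_{k+1}:

  H_0: rank C_0 − rank ∂_1 = 4 − 3 = 1, and the invariant factors of ∂_1 are all 1, so H_0 = Z.
  H_1: rank ker ∂_1 − rank ∂_2 = (4 − 3) − 0 = 1, and there is no ∂_2, so H_1 = Z.

As a check, the Euler characteristic is 4 − 4 = 0, which agrees with 1 − 1 = 0.
(K is a triangulation of the circle S^1.)

H_0 = Z,  H_1 = Z.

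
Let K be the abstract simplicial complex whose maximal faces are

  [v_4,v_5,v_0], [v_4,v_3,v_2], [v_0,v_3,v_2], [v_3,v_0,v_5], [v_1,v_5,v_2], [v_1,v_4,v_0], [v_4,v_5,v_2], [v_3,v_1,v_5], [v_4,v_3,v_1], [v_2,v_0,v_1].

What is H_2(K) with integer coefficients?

Take the total order v_0 < v_1 < v_2 < v_3 < v_4 < v_5 on the vertex set. Then K (dimension 2) consists of the simplices:

  0-simplices (6): [v_0], [v_1], [v_2], [v_3], [v_4], [v_5]
  1-simplices (15): (15 of them)
  2-simplices (10): [v_0,v_1,v_2], [v_0,v_1,v_4], [v_0,v_2,v_3], [v_0,v_3,v_5], [v_0,v_4,v_5], [v_1,v_2,v_5], [v_1,v_3,v_4], [v_1,v_3,v_5], [v_2,v_3,v_4], [v_2,v_4,v_5]

Hence C_0 ≅ Z^6, C_1 ≅ Z^15, C_2 ≅ Z^10.

The boundary map ∂_1: C_1 → C_0 sends each edge [p,q] (with p < q) to q − p.
The resulting 6×15 matrix has rank 5, and its Smith normal form has invariant factors (1,1,1,1,1).

The boundary map ∂_2: C_2 → C_1 maps a triangle to the signed sum of its edges. For instance
  ∂[v_1,v_3,v_5] = [v_3,v_5] − [v_1,v_5] + [v_1,v_3],
  ∂[v_0,v_2,v_3] = [v_2,v_3] − [v_0,v_3] + [v_0,v_2].
This gives a 15×10 integer matrix of rank 10; reducing to Smith normal form yields diagonal entries (1,1,1,1,1,1,1,1,1,2).

From H_k ≅ ker(∂_k) / im(∂_{k+1}) we obtain:

  H_2: rank ker ∂_2 − rank ∂_3 = (10 − 10) − 0 = 0, and there is no ∂_3, so H_2 = 0.

H_2 = 0.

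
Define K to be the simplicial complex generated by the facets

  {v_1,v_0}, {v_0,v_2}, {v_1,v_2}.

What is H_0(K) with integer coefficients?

We work with the vertex ordering v_0 < v_1 < v_2. The simplices of K, each written with vertices in increasing order, are:

  0-simplices (3): [v_0], [v_1], [v_2]
  1-simplices (3): [v_0,v_1], [v_0,v_2], [v_1,v_2]

Hence C_0 ≅ Z^3, C_1 ≅ Z^3.

Boundary ∂_1: C_1 → C_0 maps an edge to its endpoints' difference, ∂[p,q] = q − p.
The resulting 3×3 matrix has rank 2, and its Smith normal form has invariant factors (1,1).

Reading off H_k = ker ∂_k / im ∂_{k+1}:

  H_0: rank C_0 − rank ∂_1 = 3 − 2 = 1, and the invariant factors of ∂_1 are all 1, so H_0 = Z.

H_0 = Z.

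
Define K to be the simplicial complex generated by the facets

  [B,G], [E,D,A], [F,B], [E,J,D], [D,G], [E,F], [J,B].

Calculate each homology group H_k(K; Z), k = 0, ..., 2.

Take the total order A < B < D < E < F < G < J on the vertex set. Then K (dimension 2) consists of the simplices:

  0-simplices (7): A, B, D, E, F, G, J
  1-simplices (10): AD, AE, BF, BG, BJ, DE, DG, DJ, EF, EJ
  2-simplices (2): ADE, DEJ

Hence C_0 ≅ Z^7, C_1 ≅ Z^10, C_2 ≅ Z^2.

∂_1: C_1 → C_0 is given by ∂[p,q] = [q] − [p]. For instance
  ∂EJ = J − E.
The resulting 7×10 matrix has rank 6, and its Smith normal form has invariant factors (1,1,1,1,1,1).

Boundary ∂_2: C_2 → C_1 sends each 2-simplex [p,q,r] to [q,r] − [p,r] + [p,q]. For instance
  ∂ADE = DE − AE + AD,
  ∂DEJ = EJ − DJ + DE.
As a 10×2 matrix over Z this has rank 2, with invariant factors (1,1).

Reading off H_k = ker ∂_k / im ∂_{k+1}:

  H_0: rank C_0 − rank ∂_1 = 7 − 6 = 1, and the invariant factors of ∂_1 are all 1, so H_0 ≅ Z.
  H_1: rank ker ∂_1 − rank ∂_2 = (10 − 6) − 2 = 2, and the invariant factors of ∂_2 are all 1, so H_1 ≅ Z^2.
  H_2: rank ker ∂_2 − rank ∂_3 = (2 − 2) − 0 = 0, and there is no ∂_3, so H_2 ≅ 0.

H_0 = Z,  H_1 = Z^2,  H_2 = 0.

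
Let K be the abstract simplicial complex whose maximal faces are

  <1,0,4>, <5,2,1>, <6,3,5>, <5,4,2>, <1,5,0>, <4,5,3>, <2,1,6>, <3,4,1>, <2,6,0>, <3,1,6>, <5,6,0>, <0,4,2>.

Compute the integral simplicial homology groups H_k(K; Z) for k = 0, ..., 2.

Order the vertices as 0 < 1 < 2 < 3 < 4 < 5 < 6. Listing each simplex with vertices in this order, K has dimension 2 with simplices:

  0-simplices (7): [0], [1], [2], [3], [4], [5], [6]
  1-simplices (18): [0,1], [0,2], [0,4], [0,5], [0,6], [1,2], [1,3], [1,4], [1,5], [1,6], [2,4], [2,5], [2,6], [3,4], [3,5], [3,6], [4,5], [5,6]
  2-simplices (12): [0,1,4], [0,1,5], [0,2,4], [0,2,6], [0,5,6], [1,2,5], [1,2,6], [1,3,4], [1,3,6], [2,4,5], [3,4,5], [3,5,6]

Hence C_0 ≅ Z^7, C_1 ≅ Z^18, C_2 ≅ Z^12.

∂_1: C_1 → C_0 sends each edge [p,q] (with p < q) to q − p.
As a 7×18 matrix over Z this has rank 6, with invariant factors (1,1,1,1,1,1).

Boundary ∂_2: C_2 → C_1 sends each 2-simplex [p,q,r] to [q,r] − [p,r] + [p,q]. For instance
  ∂[1,3,6] = [3,6] − [1,6] + [1,3],
  ∂[2,4,5] = [4,5] − [2,5] + [2,4].
The resulting 18×12 matrix has rank 12, and its Smith normal form has invariant factors (1,1,1,1,1,1,1,1,1,1,1,2).

Reading off H_k = ker ∂_k / im ∂_{k+1}:

  H_0: rank C_0 − rank ∂_1 = 7 − 6 = 1, and the invariant factors of ∂_1 are all 1, so H_0 ≅ Z.
  H_1: rank ker ∂_1 − rank ∂_2 = (18 − 6) − 12 = 0, and ∂_2 has invariant factor 2 > 1, so H_1 ≅ Z_2.
  H_2: rank ker ∂_2 − rank ∂_3 = (12 − 12) − 0 = 0, and there is no ∂_3, so H_2 ≅ 0.

(K is a triangulation of the real projective plane RP^2.)

H_0 = Z,  H_1 = Z_2,  H_2 = 0.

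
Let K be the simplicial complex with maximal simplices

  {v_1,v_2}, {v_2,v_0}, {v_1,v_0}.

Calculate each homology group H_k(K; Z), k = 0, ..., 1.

H_0 = Z,  H_1 = Z.

K has 3 vertices, 3 edges.
rank ∂_0 = 0, rank ∂_1 = 2 ⇒ b_0 = 3 − 0 − 2 = 1; all invariant factors of ∂_1 are 1 so no torsion. So H_0 = Z.
rank ∂_1 = 2, rank ∂_2 = 0 ⇒ b_1 = 3 − 2 − 0 = 1. So H_1 = Z.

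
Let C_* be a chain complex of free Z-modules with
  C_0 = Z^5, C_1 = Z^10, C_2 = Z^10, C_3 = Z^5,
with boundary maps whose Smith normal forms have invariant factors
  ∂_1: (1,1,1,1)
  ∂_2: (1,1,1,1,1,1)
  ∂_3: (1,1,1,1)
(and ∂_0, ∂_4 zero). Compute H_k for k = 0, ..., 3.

H_0: b_0 = 5 − 0 − 4 = 1; torsion from ∂_1 factors > 1: none. So H_0 ≅ Z.
H_1: b_1 = 10 − 4 − 6 = 0; torsion from ∂_2 factors > 1: none. So H_1 ≅ 0.
H_2: b_2 = 10 − 6 − 4 = 0; torsion from ∂_3 factors > 1: none. So H_2 ≅ 0.
H_3: b_3 = 5 − 4 − 0 = 1; torsion from ∂_4 factors > 1: none. So H_3 ≅ Z.

H_0 ≅ Z,  H_1 = 0,  H_2 = 0,  H_3 ≅ Z.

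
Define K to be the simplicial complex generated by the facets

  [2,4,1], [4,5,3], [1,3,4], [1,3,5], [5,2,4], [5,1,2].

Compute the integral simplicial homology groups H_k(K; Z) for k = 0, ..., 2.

Order the vertices as 1 < 2 < 3 < 4 < 5. Listing each simplex with vertices in this order, K has dimension 2 with simplices:

  0-simplices (5): [1], [2], [3], [4], [5]
  1-simplices (9): [1,2], [1,3], [1,4], [1,5], [2,4], [2,5], [3,4], [3,5], [4,5]
  2-simplices (6): [1,2,4], [1,2,5], [1,3,4], [1,3,5], [2,4,5], [3,4,5]

so the chain groups are C_0 ≅ Z^5, C_1 ≅ Z^9, C_2 ≅ Z^6.

Boundary ∂_1: C_1 → C_0 sends each edge [p,q] (with p < q) to q − p.
This gives a 5×9 integer matrix of rank 4; reducing to Smith normal form yields diagonal entries (1,1,1,1).

∂_2: C_2 → C_1 acts by ∂[p,q,r] = [q,r] − [p,r] + [p,q]. For instance
  ∂[1,3,4] = [3,4] − [1,4] + [1,3],
  ∂[1,2,4] = [2,4] − [1,4] + [1,2].
The 9×6 boundary matrix has rank 5 and Smith normal form diag(1,1,1,1,1).

Computing H_k = (kernel of ∂_k) / (image of ∂_{k+1}):

  H_0: rank C_0 − rank ∂_1 = 5 − 4 = 1, and the invariant factors of ∂_1 are all 1, so H_0 = Z.
  H_1: rank ker ∂_1 − rank ∂_2 = (9 − 4) − 5 = 0, and the invariant factors of ∂_2 are all 1, so H_1 = 0.
  H_2: rank ker ∂_2 − rank ∂_3 = (6 − 5) − 0 = 1, and there is no ∂_3, so H_2 = Z.

As a check, the Euler characteristic is 5 − 9 + 6 = 2, which agrees with 1 − 0 + 1 = 2.
(K is a triangulation of the 2-sphere S^2.)

H_0 = Z,  H_1 = 0,  H_2 = Z.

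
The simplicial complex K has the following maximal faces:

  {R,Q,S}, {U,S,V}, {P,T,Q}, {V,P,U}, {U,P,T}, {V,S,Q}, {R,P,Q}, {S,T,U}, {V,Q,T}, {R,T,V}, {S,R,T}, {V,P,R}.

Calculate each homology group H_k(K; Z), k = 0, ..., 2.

Fix the vertex order P < Q < R < S < T < U < V and write every simplex with vertices in increasing order. Then dim K = 2 and the simplices of K are:

  0-simplices (7): P, Q, R, S, T, U, V
  1-simplices (18): PQ, PR, PT, PU, PV, QR, QS, QT, QV, RS, RT, RV, ST, SU, SV, TU, TV, UV
  2-simplices (12): PQR, PQT, PRV, PTU, PUV, QRS, QSV, QTV, RST, RTV, STU, SUV

Hence C_0 ≅ Z^7, C_1 ≅ Z^18, C_2 ≅ Z^12.

∂_1: C_1 → C_0 sends each edge [p,q] (with p < q) to q − p.
This gives a 7×18 integer matrix of rank 6; reducing to Smith normal form yields diagonal entries (1,1,1,1,1,1).

∂_2: C_2 → C_1 sends each 2-simplex [p,q,r] to [q,r] − [p,r] + [p,q]. For instance
  ∂PQT = QT − PT + PQ,
  ∂QSV = SV − QV + QS.
The resulting 18×12 matrix has rank 12, and its Smith normal form has invariant factors (1,1,1,1,1,1,1,1,1,1,1,2).

Now H_k = ker ∂_k / im ∂_{k+1}, so:

  H_0: rank C_0 − rank ∂_1 = 7 − 6 = 1, and the invariant factors of ∂_1 are all 1, so H_0 = Z.
  H_1: rank ker ∂_1 − rank ∂_2 = (18 − 6) − 12 = 0, and ∂_2 has invariant factor 2 > 1, so H_1 = Z_2.
  H_2: rank ker ∂_2 − rank ∂_3 = (12 − 12) − 0 = 0, and there is no ∂_3, so H_2 = 0.

As a check, the Euler characteristic is 7 − 18 + 12 = 1, which agrees with 1 − 0 + 0 = 1.
(K is a triangulation of the real projective plane RP^2.)

H_0 = Z,  H_1 = Z_2,  H_2 = 0.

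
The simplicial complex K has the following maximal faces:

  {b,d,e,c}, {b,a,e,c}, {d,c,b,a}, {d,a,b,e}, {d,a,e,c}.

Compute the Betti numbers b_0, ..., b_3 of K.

Order the vertices as a < b < c < d < e. Listing each simplex with vertices in this order, K has dimension 3 with simplices:

  0-simplices (5): a, b, c, d, e
  1-simplices (10): ab, ac, ad, ae, bc, bd, be, cd, ce, de
  2-simplices (10): abc, abd, abe, acd, ace, ade, bcd, bce, bde, cde
  3-simplices (5): abcd, abce, abde, acde, bcde

Hence C_0 ≅ Z^5, C_1 ≅ Z^10, C_2 ≅ Z^10, C_3 ≅ Z^5.

Boundary ∂_1: C_1 → C_0 maps an edge to its endpoints' difference, ∂[p,q] = q − p. For instance
  ∂bc = c − b.
The 5×10 boundary matrix has rank 4 and Smith normal form diag(1,1,1,1).

∂_2: C_2 → C_1 acts by ∂[p,q,r] = [q,r] − [p,r] + [p,q]. For instance
  ∂bcd = cd − bd + bc,
  ∂bde = de − be + bd.
This gives a 10×10 integer matrix of rank 6; reducing to Smith normal form yields diagonal entries (1,1,1,1,1,1).

Boundary ∂_3: C_3 → C_2 sends each 3-simplex σ to the alternating sum Σ_i (−1)^i (σ with its i-th vertex removed). For instance
  ∂abcd = bcd − acd + abd − abc,
  ∂abce = bce − ace + abe − abc.
The resulting 10×5 matrix has rank 4, and its Smith normal form has invariant factors (1,1,1,1).

Now H_k = ker ∂_k / im ∂_{k+1}, so:

  H_0: rank C_0 − rank ∂_1 = 5 − 4 = 1, and the invariant factors of ∂_1 are all 1, so H_0 ≅ Z.
  H_1: rank ker ∂_1 − rank ∂_2 = (10 − 4) − 6 = 0, and the invariant factors of ∂_2 are all 1, so H_1 ≅ 0.
  H_2: rank ker ∂_2 − rank ∂_3 = (10 − 6) − 4 = 0, and the invariant factors of ∂_3 are all 1, so H_2 ≅ 0.
  H_3: rank ker ∂_3 − rank ∂_4 = (5 − 4) − 0 = 1, and there is no ∂_4, so H_3 ≅ Z.

Hence the Betti numbers are b_0 = 1, b_1 = 0, b_2 = 0, b_3 = 1.

b_0 = 1, b_1 = 0, b_2 = 0, b_3 = 1.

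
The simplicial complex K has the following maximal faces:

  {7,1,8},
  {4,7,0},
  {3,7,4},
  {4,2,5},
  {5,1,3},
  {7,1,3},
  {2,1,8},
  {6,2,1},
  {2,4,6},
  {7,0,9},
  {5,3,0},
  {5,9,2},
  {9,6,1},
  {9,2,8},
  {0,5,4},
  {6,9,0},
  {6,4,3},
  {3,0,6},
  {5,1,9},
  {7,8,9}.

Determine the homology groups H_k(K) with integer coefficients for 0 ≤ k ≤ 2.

Fix the vertex order 0 < 1 < 2 < 3 < 4 < 5 < 6 < 7 < 8 < 9 and write every simplex with vertices in increasing order. Then dim K = 2 and the simplices of K are:

  0-simplices (10): [0], [1], [2], [3], [4], [5], [6], [7], [8], [9]
  1-simplices (30): (30 of them)
  2-simplices (20): (20 of them)

giving chain groups C_0 ≅ Z^10, C_1 ≅ Z^30, C_2 ≅ Z^20.

Boundary ∂_1: C_1 → C_0 is given by ∂[p,q] = [q] − [p]. For instance
  ∂[3,5] = [5] − [3].
This gives a 10×30 integer matrix of rank 9; reducing to Smith normal form yields diagonal entries (1,1,1,1,1,1,1,1,1).

The boundary map ∂_2: C_2 → C_1 maps a triangle to the signed sum of its edges. For instance
  ∂[1,3,5] = [3,5] − [1,5] + [1,3],
  ∂[0,7,9] = [7,9] − [0,9] + [0,7].
As a 30×20 matrix over Z this has rank 20, with invariant factors (1,1,1,1,1,1,1,1,1,1,1,1,1,1,1,1,1,1,1,2).

From H_k ≅ ker(∂_k) / im(∂_{k+1}) we obtain:

  H_0: rank C_0 − rank ∂_1 = 10 − 9 = 1, and the invariant factors of ∂_1 are all 1, so H_0 ≅ Z.
  H_1: rank ker ∂_1 − rank ∂_2 = (30 − 9) − 20 = 1, and ∂_2 has invariant factor 2 > 1, so H_1 ≅ Z × Z/2.
  H_2: rank ker ∂_2 − rank ∂_3 = (20 − 20) − 0 = 0, and there is no ∂_3, so H_2 ≅ 0.

H_0 = Z,  H_1 = Z × Z/2,  H_2 = 0.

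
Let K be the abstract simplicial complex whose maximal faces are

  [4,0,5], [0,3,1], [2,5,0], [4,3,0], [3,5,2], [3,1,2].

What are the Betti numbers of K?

Take the total order 0 < 1 < 2 < 3 < 4 < 5 on the vertex set. Then K (dimension 2) consists of the simplices:

  0-simplices (6): [0], [1], [2], [3], [4], [5]
  1-simplices (12): [0,1], [0,2], [0,3], [0,4], [0,5], [1,2], [1,3], [2,3], [2,5], [3,4], [3,5], [4,5]
  2-simplices (6): [0,1,3], [0,2,5], [0,3,4], [0,4,5], [1,2,3], [2,3,5]

giving chain groups C_0 ≅ Z^6, C_1 ≅ Z^12, C_2 ≅ Z^6.

∂_1: C_1 → C_0 sends each edge [p,q] (with p < q) to q − p. For instance
  ∂[0,2] = [2] − [0].
The resulting 6×12 matrix has rank 5, and its Smith normal form has invariant factors (1,1,1,1,1).

The boundary map ∂_2: C_2 → C_1 acts by ∂[p,q,r] = [q,r] − [p,r] + [p,q]. For instance
  ∂[0,3,4] = [3,4] − [0,4] + [0,3],
  ∂[0,2,5] = [2,5] − [0,5] + [0,2].
As a 12×6 matrix over Z this has rank 6, with invariant factors (1,1,1,1,1,1).

Now H_k = ker ∂_k / im ∂_{k+1}, so:

  H_0: rank C_0 − rank ∂_1 = 6 − 5 = 1, and the invariant factors of ∂_1 are all 1, so H_0 ≅ Z.
  H_1: rank ker ∂_1 − rank ∂_2 = (12 − 5) − 6 = 1, and the invariant factors of ∂_2 are all 1, so H_1 ≅ Z.
  H_2: rank ker ∂_2 − rank ∂_3 = (6 − 6) − 0 = 0, and there is no ∂_3, so H_2 ≅ 0.

As a check, the Euler characteristic is 6 − 12 + 6 = 0, which agrees with 1 − 1 + 0 = 0.
(K is a triangulation of the cylinder S^1 x I.)

Hence the Betti numbers are b_0 = 1, b_1 = 1, b_2 = 0.

b_0 = 1, b_1 = 1, b_2 = 0.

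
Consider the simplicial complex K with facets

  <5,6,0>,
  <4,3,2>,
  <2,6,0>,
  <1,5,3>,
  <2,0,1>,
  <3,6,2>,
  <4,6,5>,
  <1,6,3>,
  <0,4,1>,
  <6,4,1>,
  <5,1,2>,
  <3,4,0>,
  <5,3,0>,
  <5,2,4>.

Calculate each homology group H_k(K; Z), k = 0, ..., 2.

H_0 = Z,  H_1 = Z^2,  H_2 = Z.

We work with the vertex ordering 0 < 1 < 2 < 3 < 4 < 5 < 6. The simplices of K, each written with vertices in increasing order, are:

  0-simplices (7): [0], [1], [2], [3], [4], [5], [6]
  1-simplices (21): [0,1], [0,2], [0,3], [0,4], [0,5], [0,6], [1,2], [1,3], [1,4], [1,5], [1,6], [2,3], [2,4], [2,5], [2,6], [3,4], [3,5], [3,6], [4,5], [4,6], [5,6]
  2-simplices (14): [0,1,2], [0,1,4], [0,2,6], [0,3,4], [0,3,5], [0,5,6], [1,2,5], [1,3,5], [1,3,6], [1,4,6], [2,3,4], [2,3,6], [2,4,5], [4,5,6]

so the chain groups are C_0 ≅ Z^7, C_1 ≅ Z^21, C_2 ≅ Z^14.

The boundary map ∂_1: C_1 → C_0 sends each edge [p,q] (with p < q) to q − p.
The resulting 7×21 matrix has rank 6, and its Smith normal form has invariant factors (1,1,1,1,1,1).

∂_2: C_2 → C_1 sends each 2-simplex [p,q,r] to [q,r] − [p,r] + [p,q]. For instance
  ∂[1,4,6] = [4,6] − [1,6] + [1,4],
  ∂[0,3,4] = [3,4] − [0,4] + [0,3].
This gives a 21×14 integer matrix of rank 13; reducing to Smith normal form yields diagonal entries (1,1,1,1,1,1,1,1,1,1,1,1,1).

Computing H_k = (kernel of ∂_k) / (image of ∂_{k+1}):

  H_0: rank C_0 − rank ∂_1 = 7 − 6 = 1, and the invariant factors of ∂_1 are all 1, so H_0 = Z.
  H_1: rank ker ∂_1 − rank ∂_2 = (21 − 6) − 13 = 2, and the invariant factors of ∂_2 are all 1, so H_1 = Z^2.
  H_2: rank ker ∂_2 − rank ∂_3 = (14 − 13) − 0 = 1, and there is no ∂_3, so H_2 = Z.

(K is a triangulation of the torus T^2.)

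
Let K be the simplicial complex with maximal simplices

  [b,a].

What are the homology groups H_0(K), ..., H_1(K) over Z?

Fix the vertex order a < b and write every simplex with vertices in increasing order. Then dim K = 1 and the simplices of K are:

  0-simplices (2): a, b
  1-simplices (1): ab

giving chain groups C_0 ≅ Z^2, C_1 ≅ Z^1.

∂_1: C_1 → C_0 sends each edge [p,q] (with p < q) to q − p. For instance
  ∂ab = b − a.
As a 2×1 matrix over Z this has rank 1, with invariant factors (1).

Now H_k = ker ∂_k / im ∂_{k+1}, so:

  H_0: rank C_0 − rank ∂_1 = 2 − 1 = 1, and the invariant factors of ∂_1 are all 1, so H_0 ≅ Z.
  H_1: rank ker ∂_1 − rank ∂_2 = (1 − 1) − 0 = 0, and there is no ∂_2, so H_1 ≅ 0.

H_0 = Z,  H_1 = 0.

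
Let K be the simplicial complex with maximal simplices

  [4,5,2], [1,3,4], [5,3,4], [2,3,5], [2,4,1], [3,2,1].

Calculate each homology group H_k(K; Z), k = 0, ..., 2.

Fix the vertex order 1 < 2 < 3 < 4 < 5 and write every simplex with vertices in increasing order. Then dim K = 2 and the simplices of K are:

  0-simplices (5): [1], [2], [3], [4], [5]
  1-simplices (9): [1,2], [1,3], [1,4], [2,3], [2,4], [2,5], [3,4], [3,5], [4,5]
  2-simplices (6): [1,2,3], [1,2,4], [1,3,4], [2,3,5], [2,4,5], [3,4,5]

giving chain groups C_0 ≅ Z^5, C_1 ≅ Z^9, C_2 ≅ Z^6.

The boundary map ∂_1: C_1 → C_0 sends each edge [p,q] (with p < q) to q − p. For instance
  ∂[1,2] = [2] − [1].
The 5×9 boundary matrix has rank 4 and Smith normal form diag(1,1,1,1).

The boundary map ∂_2: C_2 → C_1 maps a triangle to the signed sum of its edges. For instance
  ∂[1,2,4] = [2,4] − [1,4] + [1,2],
  ∂[1,3,4] = [3,4] − [1,4] + [1,3].
This gives a 9×6 integer matrix of rank 5; reducing to Smith normal form yields diagonal entries (1,1,1,1,1).

From H_k ≅ ker(∂_k) / im(∂_{k+1}) we obtain:

  H_0: rank C_0 − rank ∂_1 = 5 − 4 = 1, and the invariant factors of ∂_1 are all 1, so H_0 = Z.
  H_1: rank ker ∂_1 − rank ∂_2 = (9 − 4) − 5 = 0, and the invariant factors of ∂_2 are all 1, so H_1 = 0.
  H_2: rank ker ∂_2 − rank ∂_3 = (6 − 5) − 0 = 1, and there is no ∂_3, so H_2 = Z.

H_0 ≅ Z,  H_1 = 0,  H_2 ≅ Z.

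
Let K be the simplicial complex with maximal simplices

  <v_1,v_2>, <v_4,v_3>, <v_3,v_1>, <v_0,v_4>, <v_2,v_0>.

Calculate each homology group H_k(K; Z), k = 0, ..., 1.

H_0 = Z,  H_1 = Z.

Take the total order v_0 < v_1 < v_2 < v_3 < v_4 on the vertex set. Then K (dimension 1) consists of the simplices:

  0-simplices (5): [v_0], [v_1], [v_2], [v_3], [v_4]
  1-simplices (5): [v_0,v_2], [v_0,v_4], [v_1,v_2], [v_1,v_3], [v_3,v_4]

so the chain groups are C_0 ≅ Z^5, C_1 ≅ Z^5.

Boundary ∂_1: C_1 → C_0 is given by ∂[p,q] = [q] − [p].
As a 5×5 matrix over Z this has rank 4, with invariant factors (1,1,1,1).

From H_k ≅ ker(∂_k) / im(∂_{k+1}) we obtain:

  H_0: rank C_0 − rank ∂_1 = 5 − 4 = 1, and the invariant factors of ∂_1 are all 1, so H_0 = Z.
  H_1: rank ker ∂_1 − rank ∂_2 = (5 − 4) − 0 = 1, and there is no ∂_2, so H_1 = Z.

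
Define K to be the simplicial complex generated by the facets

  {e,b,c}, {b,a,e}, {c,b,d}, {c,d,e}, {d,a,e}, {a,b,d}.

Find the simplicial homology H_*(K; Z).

Order the vertices as a < b < c < d < e. Listing each simplex with vertices in this order, K has dimension 2 with simplices:

  0-simplices (5): a, b, c, d, e
  1-simplices (9): ab, ad, ae, bc, bd, be, cd, ce, de
  2-simplices (6): abd, abe, ade, bcd, bce, cde

giving chain groups C_0 ≅ Z^5, C_1 ≅ Z^9, C_2 ≅ Z^6.

∂_1: C_1 → C_0 is given by ∂[p,q] = [q] − [p].
As a 5×9 matrix over Z this has rank 4, with invariant factors (1,1,1,1).

∂_2: C_2 → C_1 sends each 2-simplex [p,q,r] to [q,r] − [p,r] + [p,q]. For instance
  ∂bcd = cd − bd + bc,
  ∂cde = de − ce + cd.
This gives a 9×6 integer matrix of rank 5; reducing to Smith normal form yields diagonal entries (1,1,1,1,1).

Reading off H_k = ker ∂_k / im ∂_{k+1}:

  H_0: rank C_0 − rank ∂_1 = 5 − 4 = 1, and the invariant factors of ∂_1 are all 1, so H_0 = Z.
  H_1: rank ker ∂_1 − rank ∂_2 = (9 − 4) − 5 = 0, and the invariant factors of ∂_2 are all 1, so H_1 = 0.
  H_2: rank ker ∂_2 − rank ∂_3 = (6 − 5) − 0 = 1, and there is no ∂_3, so H_2 = Z.

H_0 ≅ Z,  H_1 = 0,  H_2 ≅ Z.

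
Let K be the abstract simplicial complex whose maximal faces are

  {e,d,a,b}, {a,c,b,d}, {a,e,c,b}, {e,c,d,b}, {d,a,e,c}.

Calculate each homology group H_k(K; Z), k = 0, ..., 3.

H_0 ≅ Z,  H_1 = 0,  H_2 = 0,  H_3 ≅ Z.

Take the total order a < b < c < d < e on the vertex set. Then K (dimension 3) consists of the simplices:

  0-simplices (5): a, b, c, d, e
  1-simplices (10): ab, ac, ad, ae, bc, bd, be, cd, ce, de
  2-simplices (10): abc, abd, abe, acd, ace, ade, bcd, bce, bde, cde
  3-simplices (5): abcd, abce, abde, acde, bcde

Hence C_0 ≅ Z^5, C_1 ≅ Z^10, C_2 ≅ Z^10, C_3 ≅ Z^5.

The boundary map ∂_1: C_1 → C_0 is given by ∂[p,q] = [q] − [p]. For instance
  ∂bc = c − b.
As a 5×10 matrix over Z this has rank 4, with invariant factors (1,1,1,1).

The boundary map ∂_2: C_2 → C_1 sends each 2-simplex [p,q,r] to [q,r] − [p,r] + [p,q]. For instance
  ∂cde = de − ce + cd,
  ∂abc = bc − ac + ab.
As a 10×10 matrix over Z this has rank 6, with invariant factors (1,1,1,1,1,1).

The boundary map ∂_3: C_3 → C_2 sends each 3-simplex σ to the alternating sum Σ_i (−1)^i (σ with its i-th vertex removed). For instance
  ∂abce = bce − ace + abe − abc,
  ∂abde = bde − ade + abe − abd.
The 10×5 boundary matrix has rank 4 and Smith normal form diag(1,1,1,1).

From H_k ≅ ker(∂_k) / im(∂_{k+1}) we obtain:

  H_0: rank C_0 − rank ∂_1 = 5 − 4 = 1, and the invariant factors of ∂_1 are all 1, so H_0 ≅ Z.
  H_1: rank ker ∂_1 − rank ∂_2 = (10 − 4) − 6 = 0, and the invariant factors of ∂_2 are all 1, so H_1 ≅ 0.
  H_2: rank ker ∂_2 − rank ∂_3 = (10 − 6) − 4 = 0, and the invariant factors of ∂_3 are all 1, so H_2 ≅ 0.
  H_3: rank ker ∂_3 − rank ∂_4 = (5 − 4) − 0 = 1, and there is no ∂_4, so H_3 ≅ Z.

(K is a triangulation of the 3-sphere S^3.)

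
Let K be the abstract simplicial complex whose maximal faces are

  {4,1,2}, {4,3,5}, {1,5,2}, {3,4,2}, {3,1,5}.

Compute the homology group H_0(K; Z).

Fix the vertex order 1 < 2 < 3 < 4 < 5 and write every simplex with vertices in increasing order. Then dim K = 2 and the simplices of K are:

  0-simplices (5): [1], [2], [3], [4], [5]
  1-simplices (10): [1,2], [1,3], [1,4], [1,5], [2,3], [2,4], [2,5], [3,4], [3,5], [4,5]
  2-simplices (5): [1,2,4], [1,2,5], [1,3,5], [2,3,4], [3,4,5]

Hence C_0 ≅ Z^5, C_1 ≅ Z^10, C_2 ≅ Z^5.

Boundary ∂_1: C_1 → C_0 sends each edge [p,q] (with p < q) to q − p. For instance
  ∂[1,5] = [5] − [1].
The resulting 5×10 matrix has rank 4, and its Smith normal form has invariant factors (1,1,1,1).

The boundary map ∂_2: C_2 → C_1 maps a triangle to the signed sum of its edges. For instance
  ∂[1,2,4] = [2,4] − [1,4] + [1,2],
  ∂[1,2,5] = [2,5] − [1,5] + [1,2].
The 10×5 boundary matrix has rank 5 and Smith normal form diag(1,1,1,1,1).

Now H_k = ker ∂_k / im ∂_{k+1}, so:

  H_0: rank C_0 − rank ∂_1 = 5 − 4 = 1, and the invariant factors of ∂_1 are all 1, so H_0 ≅ Z.

H_0 ≅ Z.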